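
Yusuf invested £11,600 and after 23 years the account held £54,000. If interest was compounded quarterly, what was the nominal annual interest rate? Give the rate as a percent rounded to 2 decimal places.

6.74%

The 92-period growth factor is 54,000/11,600 = 4.65517.
r/4 = 4.65517^(1/92) − 1 ≈ 0.0168577, so r ≈ 4·0.0168577 = 6.74307%.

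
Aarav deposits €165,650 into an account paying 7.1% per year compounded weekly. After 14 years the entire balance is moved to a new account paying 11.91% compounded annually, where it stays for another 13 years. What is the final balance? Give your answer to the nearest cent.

After 14 years at 7.1%: 165,650 × 2.700189675994 ≈ 447,286.4198.
Then 13 years at 11.91%: 447,286.4198 × 4.318129321077 ≈ 1,931,440.6044.

€1,931,440.60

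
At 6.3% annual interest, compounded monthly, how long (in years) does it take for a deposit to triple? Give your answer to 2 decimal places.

(1 + 0.00525)^(12t) = 3.
12t = ln 3 / ln(1 + 0.00525) ≈ 1.0986/0.00523627 ≈ 209.8083.
t ≈ 17.4840.

17.48 years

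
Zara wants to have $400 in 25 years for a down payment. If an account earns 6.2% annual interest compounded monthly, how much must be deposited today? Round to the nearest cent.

$85.24

Periodic rate = 6.2%/12 = 0.00516667; 300 periods.
P = 400/(1 + 0.062/12)^300 ≈ 400/4.69270686 ≈ 85.2387.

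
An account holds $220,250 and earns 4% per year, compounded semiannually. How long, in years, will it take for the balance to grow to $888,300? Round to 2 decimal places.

35.21 years

We need (1 + 0.02)^(2t) = 4.0331, so 2t = ln 4.0331 / ln 1.02 ≈ 70.4223.
t ≈ 70.4223/2 = 35.2111 years.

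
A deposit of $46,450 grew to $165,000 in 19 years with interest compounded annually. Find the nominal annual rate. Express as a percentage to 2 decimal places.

6.90%

(1 + r)^19 = 165,000/46,450 = 3.55221.
1 + r = 3.55221^(1/19) ≈ 1.06899, so r ≈ 0.0689899.
r ≈ 6.89899%.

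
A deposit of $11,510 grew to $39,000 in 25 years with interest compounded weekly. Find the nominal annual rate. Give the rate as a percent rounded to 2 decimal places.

The 1300-period growth factor is 39,000/11,510 = 3.38836.
r/52 = 3.38836^(1/1300) − 1 ≈ 0.000939168, so r ≈ 52·0.000939168 = 4.88367%.

4.88%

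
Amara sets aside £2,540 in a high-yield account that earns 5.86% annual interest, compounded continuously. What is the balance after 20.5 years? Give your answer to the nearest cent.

£8,444.07

A = P·e^(rt) = 2,540·e^(0.0586·20.5) = 2,540·e^1.2013.
e^1.2013 ≈ 3.324435881, so A ≈ 8,444.0671.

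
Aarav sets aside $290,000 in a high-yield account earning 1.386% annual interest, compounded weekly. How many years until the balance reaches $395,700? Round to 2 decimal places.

(1 + 0.000266538)^(52t) = 395,700/290,000 = 1.3645.
52t·ln(1 + 0.000266538) = ln(1.3645); 52t = 0.31078/0.000266503 ≈ 1166.1238.
t ≈ 22.4255 years.

22.43 years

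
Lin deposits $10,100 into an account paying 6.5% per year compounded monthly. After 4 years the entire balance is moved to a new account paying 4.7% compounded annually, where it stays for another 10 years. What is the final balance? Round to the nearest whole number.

$20,720

After 4 years at 6.5%: 10,100 × 1.2960204354 ≈ 13,089.8064.
Then 10 years at 4.7%: 13,089.8064 × 1.5829486135 ≈ 20,720.4909.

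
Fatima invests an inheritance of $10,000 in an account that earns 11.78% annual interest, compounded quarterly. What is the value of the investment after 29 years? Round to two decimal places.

Growth factor = (1 + 0.02945)^116 ≈ 28.987443942.
A ≈ 10,000 × 28.987443942 ≈ 289,874.4394.

$289,874.44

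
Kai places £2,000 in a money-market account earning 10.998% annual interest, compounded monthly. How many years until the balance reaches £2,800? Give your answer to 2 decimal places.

We need (1 + 0.009165)^(12t) = 1.4, so 12t = ln 1.4 / ln 1.009165 ≈ 36.8807.
t ≈ 36.8807/12 = 3.0734 years.

3.07 years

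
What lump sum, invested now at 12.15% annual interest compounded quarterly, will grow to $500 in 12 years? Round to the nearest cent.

Growth factor = (1 + 0.030375)^48 ≈ 4.2050873.
P = 500/4.2050873 ≈ 118.9036.

$118.90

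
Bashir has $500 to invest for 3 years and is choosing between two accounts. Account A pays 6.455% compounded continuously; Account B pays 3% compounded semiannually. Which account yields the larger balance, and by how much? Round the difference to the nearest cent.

A: e^(0.06455·3) = e^0.19365 ≈ 1.21367142, so 500 × 1.21367142 ≈ 606.8357.
B: (1 + 0.015)^6 ≈ 1.09344326, so 500 × 1.09344326 ≈ 546.7216.
Difference ≈ 60.1141 in favor of A.

Account A, by $60.11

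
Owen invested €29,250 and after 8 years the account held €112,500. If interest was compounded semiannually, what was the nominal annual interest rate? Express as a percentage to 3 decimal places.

17.568%

(1 + r/2)^16 = 112,500/29,250 = 3.84615.
1 + r/2 = 3.84615^(1/16) ≈ 1.087838, so r/2 ≈ 0.0878379.
r ≈ 2·0.0878379 = 17.56757%.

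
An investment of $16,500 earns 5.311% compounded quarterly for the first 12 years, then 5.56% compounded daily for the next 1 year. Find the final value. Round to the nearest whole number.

$32,854

After 12 years at 5.311%: 16,500 × 1.8834893133 ≈ 31,077.5737.
Then 1 years at 5.56%: 31,077.5737 × 1.0571702529 ≈ 32,854.2864.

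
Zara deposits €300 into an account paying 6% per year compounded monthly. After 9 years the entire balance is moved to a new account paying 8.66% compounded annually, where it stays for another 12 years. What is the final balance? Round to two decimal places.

€1,392.81

After 9 years at 6%: 300 × 1.713699499 ≈ 514.1098.
Then 12 years at 8.66%: 514.1098 × 2.709170939 ≈ 1,392.8115.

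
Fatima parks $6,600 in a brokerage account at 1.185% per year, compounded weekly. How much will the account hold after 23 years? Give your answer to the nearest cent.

$8,667.57

Periodic rate = 1.185%/52 = 0.000227885; periods = 52·23 = 1196.
A = 6,600·(1 + 0.01185/52)^1196 ≈ 6,600·1.313268345 ≈ 8,667.5711.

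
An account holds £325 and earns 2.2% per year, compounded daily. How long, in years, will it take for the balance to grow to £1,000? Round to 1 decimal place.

51.1 years

We need (1 + 0.000060274)^(365t) = 3.0769, so 365t = ln 3.0769 / ln 1.00006 ≈ 18647.5840.
t ≈ 18647.5840/365 = 51.0893 years.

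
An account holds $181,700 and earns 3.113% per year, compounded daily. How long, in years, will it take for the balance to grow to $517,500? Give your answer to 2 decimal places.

We need (1 + 0.0000852877)^(365t) = 2.8481, so 365t = ln 2.8481 / ln 1.000085 ≈ 12272.5497.
t ≈ 12272.5497/365 = 33.6234 years.

33.62 years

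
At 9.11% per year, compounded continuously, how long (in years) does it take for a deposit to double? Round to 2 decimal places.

7.61 years

e^(0.0911t) = 2, so 0.0911t = ln 2 ≈ 0.69315.
t ≈ 0.69315/0.0911 ≈ 7.6086.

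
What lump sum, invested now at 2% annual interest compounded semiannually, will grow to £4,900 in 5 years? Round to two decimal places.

Growth factor = (1 + 0.01)^10 ≈ 1.104622125.
P = 4,900/1.104622125 ≈ 4,435.9061.

£4,435.91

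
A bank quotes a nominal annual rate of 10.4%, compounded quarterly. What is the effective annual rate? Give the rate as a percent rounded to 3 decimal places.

EAR = (1 + 10.4%/4)^4 − 1 = (1 + 0.026)^4 − 1.
(1 + 0.026)^4 ≈ 1.108127, so EAR ≈ 10.81268%.

10.813%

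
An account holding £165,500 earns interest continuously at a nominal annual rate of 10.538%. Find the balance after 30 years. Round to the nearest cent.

£3,906,398.76

A = P·e^(rt) = 165,500·e^(0.10538·30) = 165,500·e^3.1614.
e^3.1614 ≈ 23.60361787334, so A ≈ 3,906,398.7580.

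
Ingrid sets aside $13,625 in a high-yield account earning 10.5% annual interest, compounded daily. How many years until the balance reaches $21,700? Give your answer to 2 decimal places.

4.43 years

(1 + 0.000287671)^(365t) = 21,700/13,625 = 1.5927.
365t·ln(1 + 0.000287671) = ln(1.5927); 365t = 0.46541/0.00028763 ≈ 1618.0723.
t ≈ 4.4331 years.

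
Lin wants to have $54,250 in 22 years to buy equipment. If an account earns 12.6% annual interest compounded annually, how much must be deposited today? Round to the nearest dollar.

Growth factor = (1 + 0.126)^22 ≈ 13.60957588.
P = 54,250/13.60957588 ≈ 3,986.1639.

$3,986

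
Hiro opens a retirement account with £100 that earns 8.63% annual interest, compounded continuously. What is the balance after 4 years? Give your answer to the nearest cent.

A = P·e^(rt) = 100·e^(0.0863·4) = 100·e^0.3452.
e^0.3452 ≈ 1.41227235, so A ≈ 141.2272.

£141.23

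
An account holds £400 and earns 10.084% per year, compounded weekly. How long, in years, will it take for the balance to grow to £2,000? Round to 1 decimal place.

16.0 years

(1 + 0.00193923)^(52t) = 2,000/400 = 5.
52t·ln(1 + 0.00193923) = ln(5); 52t = 1.6094/0.00193735 ≈ 830.7407.
t ≈ 15.9758 years.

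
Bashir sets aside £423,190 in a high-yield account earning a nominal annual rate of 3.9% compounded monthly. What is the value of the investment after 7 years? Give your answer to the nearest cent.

Periodic rate = 3.9%/12 = 0.00325; periods = 12·7 = 84.
A = 423,190·(1 + 0.00325)^84 ≈ 423,190·1.31331875438 ≈ 555,783.3637.

£555,783.36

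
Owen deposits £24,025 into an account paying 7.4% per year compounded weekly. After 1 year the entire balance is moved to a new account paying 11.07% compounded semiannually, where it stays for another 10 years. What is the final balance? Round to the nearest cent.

£75,981.63

Phase 1: 24,025·(1 + 0.074/52)^52 ≈ 25,868.9227.
Phase 2: 25,868.9227·(1 + 0.05535)^20 ≈ 75,981.6345.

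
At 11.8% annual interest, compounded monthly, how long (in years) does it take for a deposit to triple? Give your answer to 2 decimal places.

(1 + 0.00983333)^(12t) = 3.
12t = ln 3 / ln(1 + 0.00983333) ≈ 1.0986/0.0097853 ≈ 112.2717.
t ≈ 9.3560.

9.36 years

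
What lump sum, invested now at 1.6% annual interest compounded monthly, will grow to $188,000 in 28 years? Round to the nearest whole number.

Growth factor = (1 + 0.016/12)^336 ≈ 1.56471171374.
P = 188,000/1.56471171374 ≈ 120,149.9282.

$120,150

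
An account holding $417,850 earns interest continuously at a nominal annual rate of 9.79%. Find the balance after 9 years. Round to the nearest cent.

$1,008,503.19

A = P·e^(rt) = 417,850·e^(0.0979·9) = 417,850·e^0.8811.
e^0.8811 ≈ 2.413553155224, so A ≈ 1,008,503.1859.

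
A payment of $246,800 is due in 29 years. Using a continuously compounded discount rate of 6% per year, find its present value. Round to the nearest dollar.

$43,318

P = A·e^(−rt) = 246,800·e^(−1.74).
e^(−1.74) ≈ 0.175520400617, so P ≈ 43,318.4349.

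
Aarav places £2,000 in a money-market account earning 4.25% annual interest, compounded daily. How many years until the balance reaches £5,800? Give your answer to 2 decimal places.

We need (1 + 0.000116438)^(365t) = 2.9, so 365t = ln 2.9 / ln 1.000116 ≈ 9144.5187.
t ≈ 9144.5187/365 = 25.0535 years.

25.05 years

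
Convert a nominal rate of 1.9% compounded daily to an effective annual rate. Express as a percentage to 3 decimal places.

EAR = (1 + 1.9%/365)^365 − 1 = (1 + 0.0000520548)^365 − 1.
(1 + 0.0000520548)^365 ≈ 1.019181, so EAR ≈ 1.91811%.

1.918%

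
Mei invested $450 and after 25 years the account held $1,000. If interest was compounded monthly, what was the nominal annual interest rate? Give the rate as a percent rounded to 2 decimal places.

3.20%

The 300-period growth factor is 1,000/450 = 2.22222.
r/12 = 2.22222^(1/300) − 1 ≈ 0.00266524, so r ≈ 12·0.00266524 = 3.19829%.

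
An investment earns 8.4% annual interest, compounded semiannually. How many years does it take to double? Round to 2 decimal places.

(1 + 0.042)^(2t) = 2.
2t = ln 2 / ln(1 + 0.042) ≈ 0.69315/0.0411419 ≈ 16.8477.
t ≈ 8.4239.

8.42 years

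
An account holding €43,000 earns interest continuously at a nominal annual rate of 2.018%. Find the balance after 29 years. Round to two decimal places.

€77,201.59

A = P·e^(rt) = 43,000·e^(0.02018·29) = 43,000·e^0.58522.
e^0.58522 ≈ 1.7953859271, so A ≈ 77,201.5949.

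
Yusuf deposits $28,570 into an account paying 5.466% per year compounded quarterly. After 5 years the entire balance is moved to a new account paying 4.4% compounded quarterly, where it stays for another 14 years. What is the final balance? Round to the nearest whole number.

After 5 years at 5.466%: 28,570 × 1.3118646428 ≈ 37,479.9728.
Then 14 years at 4.4%: 37,479.9728 × 1.8452903606 ≈ 69,161.4326.

$69,161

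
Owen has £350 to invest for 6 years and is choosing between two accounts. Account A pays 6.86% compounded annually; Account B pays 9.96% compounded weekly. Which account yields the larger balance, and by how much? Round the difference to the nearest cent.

Account A growth factor: (1 + 0.0686)^6 ≈ 1.48898739; balance ≈ 521.1456.
Account B growth factor: (1 + 0.0996/52)^312 ≈ 1.81671225; balance ≈ 635.8493.
Account B is larger by 114.7037.

Account B, by £114.70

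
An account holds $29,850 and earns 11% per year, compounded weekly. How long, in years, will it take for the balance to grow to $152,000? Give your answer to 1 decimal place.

(1 + 0.00211538)^(52t) = 152,000/29,850 = 5.0921.
52t·ln(1 + 0.00211538) = ln(5.0921); 52t = 1.6277/0.00211315 ≈ 770.2697.
t ≈ 14.8129 years.

14.8 years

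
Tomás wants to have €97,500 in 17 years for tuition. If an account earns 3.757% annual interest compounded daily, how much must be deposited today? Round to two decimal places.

Periodic rate = 3.757%/365 = 0.000102932; 6205 periods.
P = 97,500/(1 + 0.03757/365)^6205 ≈ 97,500/1.8939358642 ≈ 51,480.0959.

€51,480.10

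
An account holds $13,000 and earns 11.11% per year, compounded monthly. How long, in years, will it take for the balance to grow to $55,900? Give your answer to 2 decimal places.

We need (1 + 0.00925833)^(12t) = 4.3, so 12t = ln 4.3 / ln 1.009258 ≈ 158.2744.
t ≈ 158.2744/12 = 13.1895 years.

13.19 years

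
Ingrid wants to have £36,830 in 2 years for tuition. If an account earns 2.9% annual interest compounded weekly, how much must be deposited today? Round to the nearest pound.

Periodic rate = 2.9%/52 = 0.000557692; 104 periods.
P = 36,830/(1 + 0.029/52)^104 ≈ 36,830/1.0596978634 ≈ 34,755.1894.

£34,755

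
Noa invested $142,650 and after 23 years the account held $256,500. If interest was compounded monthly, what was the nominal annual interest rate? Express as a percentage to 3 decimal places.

The 276-period growth factor is 256,500/142,650 = 1.79811.
r/12 = 1.79811^(1/276) − 1 ≈ 0.00212811, so r ≈ 12·0.00212811 = 2.55373%.

2.554%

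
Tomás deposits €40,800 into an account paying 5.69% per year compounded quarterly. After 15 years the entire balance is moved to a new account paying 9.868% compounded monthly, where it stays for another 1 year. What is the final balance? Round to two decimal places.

€105,050.90

After 15 years at 5.69%: 40,800 × 2.33377340028 ≈ 95,217.9547.
Then 1 years at 9.868%: 95,217.9547 × 1.10326776499 ≈ 105,050.9001.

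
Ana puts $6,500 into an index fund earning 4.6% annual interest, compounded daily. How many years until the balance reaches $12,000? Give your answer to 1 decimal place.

We need (1 + 0.000126027)^(365t) = 1.8462, so 365t = ln 1.8462 / ln 1.000126 ≈ 4865.1573.
t ≈ 4865.1573/365 = 13.3292 years.

13.3 years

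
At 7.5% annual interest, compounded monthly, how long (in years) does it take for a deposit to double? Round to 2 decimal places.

(1 + 0.00625)^(12t) = 2.
12t = ln 2 / ln(1 + 0.00625) ≈ 0.69315/0.00623055 ≈ 111.2498.
t ≈ 9.2708.

9.27 years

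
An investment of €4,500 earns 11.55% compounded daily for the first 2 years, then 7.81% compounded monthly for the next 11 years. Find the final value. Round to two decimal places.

€13,347.88

After 2 years at 11.55%: 4,500 × 1.2598132039 ≈ 5,669.1594.
Then 11 years at 7.81%: 5,669.1594 × 2.354471807 ≈ 13,347.8760.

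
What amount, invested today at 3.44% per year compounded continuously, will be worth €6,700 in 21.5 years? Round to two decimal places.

€3,197.94

P = A·e^(−rt) = 6,700·e^(−0.7396).
e^(−0.7396) ≈ 0.4773047993, so P ≈ 3,197.9422.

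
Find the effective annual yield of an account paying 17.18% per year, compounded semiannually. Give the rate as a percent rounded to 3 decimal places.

One year is 2 periods at 0.0859 each: (1 + 0.0859)^2 ≈ 1.179179.
EAR = 1.179179 − 1 ≈ 17.91788%.

17.918%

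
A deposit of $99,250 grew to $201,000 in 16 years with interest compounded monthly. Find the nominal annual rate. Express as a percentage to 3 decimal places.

(1 + r/12)^192 = 201,000/99,250 = 2.02519.
1 + r/12 = 2.02519^(1/192) ≈ 1.003682, so r/12 ≈ 0.00368209.
r ≈ 12·0.00368209 = 4.41851%.

4.419%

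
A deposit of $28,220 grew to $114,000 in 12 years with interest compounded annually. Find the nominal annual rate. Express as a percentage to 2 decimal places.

12.34%

The 12-period growth factor is 114,000/28,220 = 4.03969.
r = 4.03969^(1/12) − 1 ≈ 0.123386, i.e. 12.33859%.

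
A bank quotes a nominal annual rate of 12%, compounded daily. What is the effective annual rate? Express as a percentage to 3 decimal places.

One year is 365 periods at 0.000328767 each: (1 + 0.000328767)^365 ≈ 1.127475.
EAR = 1.127475 − 1 ≈ 12.74746%.

12.747%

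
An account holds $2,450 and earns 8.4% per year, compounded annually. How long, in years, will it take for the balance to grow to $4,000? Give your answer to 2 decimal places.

We need (1 + 0.084)^t = 1.6327, so t = ln 1.6327 / ln 1.084 ≈ 6.0776.

6.08 years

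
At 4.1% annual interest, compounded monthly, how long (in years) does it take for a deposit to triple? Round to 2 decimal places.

26.84 years

(1 + 0.00341667)^(12t) = 3.
12t = ln 3 / ln(1 + 0.00341667) ≈ 1.0986/0.00341084 ≈ 322.0941.
t ≈ 26.8412.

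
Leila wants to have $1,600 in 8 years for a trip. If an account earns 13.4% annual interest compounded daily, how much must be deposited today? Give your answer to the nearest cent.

Periodic rate = 13.4%/365 = 0.000367123; 2920 periods.
P = 1,600/(1 + 0.134/365)^2920 ≈ 1,600/2.92064146 ≈ 547.8249.

$547.82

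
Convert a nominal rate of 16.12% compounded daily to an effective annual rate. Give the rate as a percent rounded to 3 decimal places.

17.488%

EAR = (1 + 16.12%/365)^365 − 1 = (1 + 0.000441644)^365 − 1.
(1 + 0.000441644)^365 ≈ 1.174878, so EAR ≈ 17.48781%.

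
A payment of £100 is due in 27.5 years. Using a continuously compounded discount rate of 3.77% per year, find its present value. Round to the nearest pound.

P = A·e^(−rt) = 100·e^(−1.03675).
e^(−1.03675) ≈ 0.35460528, so P ≈ 35.4605.

£35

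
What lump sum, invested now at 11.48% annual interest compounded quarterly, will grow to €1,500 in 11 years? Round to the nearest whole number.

€432

Growth factor = (1 + 0.0287)^44 ≈ 3.472998156.
P = 1,500/3.472998156 ≈ 431.9035.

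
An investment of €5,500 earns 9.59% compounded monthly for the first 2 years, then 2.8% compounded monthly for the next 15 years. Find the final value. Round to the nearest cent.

After 2 years at 9.59%: 5,500 × 1.2105050365 ≈ 6,657.7777.
Then 15 years at 2.8%: 6,657.7777 × 1.5212171346 ≈ 10,127.9255.

€10,127.93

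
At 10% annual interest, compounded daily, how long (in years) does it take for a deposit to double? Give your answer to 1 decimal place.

6.9 years

(1 + 0.000273973)^(365t) = 2.
365t = ln 2 / ln(1 + 0.000273973) ≈ 0.69315/0.000273935 ≈ 2530.3338.
t ≈ 6.9324.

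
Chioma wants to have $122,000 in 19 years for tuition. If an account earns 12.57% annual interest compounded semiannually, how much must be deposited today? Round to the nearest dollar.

$12,034

Periodic rate = 12.57%/2 = 0.06285; 38 periods.
P = 122,000/(1 + 0.06285)^38 ≈ 122,000/10.137599301 ≈ 12,034.4074.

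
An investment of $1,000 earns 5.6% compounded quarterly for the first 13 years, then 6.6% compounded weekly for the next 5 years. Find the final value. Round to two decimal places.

Phase 1: 1,000·(1 + 0.014)^52 ≈ 2,060.5049.
Phase 2: 2,060.5049·(1 + 0.066/52)^260 ≈ 2,865.4970.

$2,865.50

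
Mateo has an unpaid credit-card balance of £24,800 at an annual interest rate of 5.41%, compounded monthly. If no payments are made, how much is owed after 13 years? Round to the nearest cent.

£50,027.01

Periodic rate = 5.41%/12 = 0.00450833; periods = 12·13 = 156.
A = 24,800·(1 + 0.0541/12)^156 ≈ 24,800·2.0172181189 ≈ 50,027.0093.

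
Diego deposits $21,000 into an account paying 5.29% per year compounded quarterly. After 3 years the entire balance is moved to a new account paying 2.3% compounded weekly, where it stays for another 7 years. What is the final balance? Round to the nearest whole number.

After 3 years at 5.29%: 21,000 × 1.1707677822 ≈ 24,586.1234.
Then 7 years at 2.3%: 24,586.1234 × 1.1746431563 ≈ 28,879.9216.

$28,880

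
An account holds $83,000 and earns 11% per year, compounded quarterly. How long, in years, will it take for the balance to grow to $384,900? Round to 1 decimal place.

We need (1 + 0.0275)^(4t) = 4.6373, so 4t = ln 4.6373 / ln 1.0275 ≈ 56.5506.
t ≈ 56.5506/4 = 14.1377 years.

14.1 years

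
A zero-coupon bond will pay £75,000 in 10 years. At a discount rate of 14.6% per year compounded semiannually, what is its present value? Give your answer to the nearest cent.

Periodic rate = 14.6%/2 = 0.073; 20 periods.
P = 75,000/(1 + 0.073)^20 ≈ 75,000/4.0925541961 ≈ 18,325.9638.

£18,325.96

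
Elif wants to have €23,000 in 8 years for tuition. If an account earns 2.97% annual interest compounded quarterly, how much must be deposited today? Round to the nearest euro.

Periodic rate = 2.97%/4 = 0.007425; 32 periods.
P = 23,000/(1 + 0.007425)^32 ≈ 23,000/1.2670891376 ≈ 18,151.8406.

€18,152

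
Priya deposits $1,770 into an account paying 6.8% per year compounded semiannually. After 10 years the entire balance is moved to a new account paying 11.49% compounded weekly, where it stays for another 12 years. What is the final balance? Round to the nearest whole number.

$13,694

After 10 years at 6.8%: 1,770 × 1.9516897225 ≈ 3,454.4908.
Then 12 years at 11.49%: 3,454.4908 × 3.9641003496 ≈ 13,693.9482.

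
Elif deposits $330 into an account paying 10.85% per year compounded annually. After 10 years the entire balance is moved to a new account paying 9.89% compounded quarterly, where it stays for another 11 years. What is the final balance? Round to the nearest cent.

$2,707.66

After 10 years at 10.85%: 330 × 2.801282928 ≈ 924.4234.
Then 11 years at 9.89%: 924.4234 × 2.929021746 ≈ 2,707.6561.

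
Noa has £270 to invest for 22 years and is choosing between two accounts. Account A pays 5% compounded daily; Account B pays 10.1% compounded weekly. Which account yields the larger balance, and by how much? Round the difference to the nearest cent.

Account B, by £1,674.53

Account A growth factor: (1 + 0.05/365)^8030 ≈ 3.00393971; balance ≈ 811.0637.
Account B growth factor: (1 + 0.101/52)^1144 ≈ 9.205902793; balance ≈ 2,485.5938.
Account B is larger by 1,674.5300.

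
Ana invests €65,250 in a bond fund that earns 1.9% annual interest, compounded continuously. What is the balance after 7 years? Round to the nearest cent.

A = P·e^(rt) = 65,250·e^(0.019·7) = 65,250·e^0.133.
e^0.133 ≈ 1.1422499983, so A ≈ 74,531.8124.

€74,531.81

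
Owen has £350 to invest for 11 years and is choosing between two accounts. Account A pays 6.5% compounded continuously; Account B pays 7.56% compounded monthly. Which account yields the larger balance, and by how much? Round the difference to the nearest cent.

A: e^(0.065·11) = e^0.715 ≈ 2.04418668, so 350 × 2.04418668 ≈ 715.4653.
B: (1 + 0.0063)^132 ≈ 2.29100689, so 350 × 2.29100689 ≈ 801.8524.
Difference ≈ 86.3871 in favor of B.

Account B, by £86.39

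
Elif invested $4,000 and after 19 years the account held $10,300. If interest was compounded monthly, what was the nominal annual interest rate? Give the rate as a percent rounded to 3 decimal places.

4.988%

The 228-period growth factor is 10,300/4,000 = 2.575.
r/12 = 2.575^(1/228) − 1 ≈ 0.00415708, so r ≈ 12·0.00415708 = 4.98850%.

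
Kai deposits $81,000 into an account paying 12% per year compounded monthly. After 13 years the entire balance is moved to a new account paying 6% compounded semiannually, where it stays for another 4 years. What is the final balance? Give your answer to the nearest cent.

After 13 years at 12%: 81,000 × 4.72209054253 ≈ 382,489.3339.
Then 4 years at 6%: 382,489.3339 × 1.26677008139 ≈ 484,526.0447.

$484,526.04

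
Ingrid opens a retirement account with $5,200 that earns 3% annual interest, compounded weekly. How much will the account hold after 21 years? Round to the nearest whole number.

$9,762

Periodic rate = 3%/52 = 0.000576923; periods = 52·21 = 1092.
A = 5,200·(1 + 0.03/52)^1092 ≈ 5,200·1.877269522 ≈ 9,761.8015.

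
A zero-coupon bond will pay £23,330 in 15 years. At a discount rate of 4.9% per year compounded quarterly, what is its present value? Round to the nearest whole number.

Periodic rate = 4.9%/4 = 0.01225; 60 periods.
P = 23,330/(1 + 0.01225)^60 ≈ 23,330/2.0761901506 ≈ 11,236.9284.

£11,237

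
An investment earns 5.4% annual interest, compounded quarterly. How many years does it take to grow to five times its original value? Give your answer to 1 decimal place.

(1 + 0.0135)^(4t) = 5.
4t = ln 5 / ln(1 + 0.0135) ≈ 1.6094/0.0134097 ≈ 120.0205.
t ≈ 30.0051.

30.0 years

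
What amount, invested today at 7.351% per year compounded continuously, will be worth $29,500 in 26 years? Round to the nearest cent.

P = A·e^(−rt) = 29,500·e^(−1.91126).
e^(−1.91126) ≈ 0.14789392281, so P ≈ 4,362.8707.

$4,362.87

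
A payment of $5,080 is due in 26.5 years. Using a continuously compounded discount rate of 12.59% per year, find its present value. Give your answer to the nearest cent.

P = A·e^(−rt) = 5,080·e^(−3.33635).
e^(−3.33635) ≈ 0.03556653896, so P ≈ 180.6780.

$180.68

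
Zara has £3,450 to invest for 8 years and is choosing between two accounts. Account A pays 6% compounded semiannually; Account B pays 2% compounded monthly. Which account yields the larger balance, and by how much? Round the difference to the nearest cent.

Account A growth factor: (1 + 0.03)^16 ≈ 1.604706439; balance ≈ 5,536.2372.
Account B growth factor: (1 + 0.02/12)^96 ≈ 1.173354587; balance ≈ 4,048.0733.
Account A is larger by 1,488.1639.

Account A, by £1,488.16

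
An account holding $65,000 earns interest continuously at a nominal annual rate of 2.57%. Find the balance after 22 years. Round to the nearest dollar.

A = P·e^(rt) = 65,000·e^(0.0257·22) = 65,000·e^0.5654.
e^0.5654 ≈ 1.76015170261, so A ≈ 114,409.8607.

$114,410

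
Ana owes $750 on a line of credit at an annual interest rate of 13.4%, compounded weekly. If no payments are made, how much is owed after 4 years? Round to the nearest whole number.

$1,281

Growth factor = (1 + 0.134/52)^208 ≈ 1.707978605.
A ≈ 750 × 1.707978605 ≈ 1,280.9840.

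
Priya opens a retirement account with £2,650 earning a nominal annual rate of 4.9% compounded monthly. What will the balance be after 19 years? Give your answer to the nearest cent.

Growth factor = (1 + 0.049/12)^228 ≈ 2.532240204.
A ≈ 2,650 × 2.532240204 ≈ 6,710.4365.

£6,710.44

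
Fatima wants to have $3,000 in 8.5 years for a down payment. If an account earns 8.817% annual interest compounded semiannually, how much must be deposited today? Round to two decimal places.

Growth factor = (1 + 0.044085)^17 ≈ 2.082138237.
P = 3,000/2.082138237 ≈ 1,440.8265.

$1,440.83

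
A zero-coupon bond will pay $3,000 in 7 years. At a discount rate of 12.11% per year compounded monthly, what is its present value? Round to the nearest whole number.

Periodic rate = 12.11%/12 = 0.0100917; 84 periods.
P = 3,000/(1 + 0.1211/12)^84 ≈ 3,000/2.324375052 ≈ 1,290.6695.

$1,291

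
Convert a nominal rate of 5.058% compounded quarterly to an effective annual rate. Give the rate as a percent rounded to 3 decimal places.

One year is 4 periods at 0.012645 each: (1 + 0.012645)^4 ≈ 1.051547.
EAR = 1.051547 − 1 ≈ 5.15475%.

5.155%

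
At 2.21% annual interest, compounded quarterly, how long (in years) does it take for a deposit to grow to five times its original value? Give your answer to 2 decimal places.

73.03 years

(1 + 0.005525)^(4t) = 5.
4t = ln 5 / ln(1 + 0.005525) ≈ 1.6094/0.00550979 ≈ 292.1050.
t ≈ 73.0262.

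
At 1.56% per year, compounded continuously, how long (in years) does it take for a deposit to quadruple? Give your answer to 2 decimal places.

e^(0.0156t) = 4, so 0.0156t = ln 4 ≈ 1.3863.
t ≈ 1.3863/0.0156 ≈ 88.8650.

88.87 years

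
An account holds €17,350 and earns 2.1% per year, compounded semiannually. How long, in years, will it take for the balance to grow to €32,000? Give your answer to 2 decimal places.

(1 + 0.0105)^(2t) = 32,000/17,350 = 1.8444.
2t·ln(1 + 0.0105) = ln(1.8444); 2t = 0.61214/0.0104453 ≈ 58.6049.
t ≈ 29.3025 years.

29.30 years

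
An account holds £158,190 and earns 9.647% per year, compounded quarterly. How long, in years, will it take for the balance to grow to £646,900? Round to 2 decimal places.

14.77 years

(1 + 0.0241175)^(4t) = 646,900/158,190 = 4.0894.
4t·ln(1 + 0.0241175) = ln(4.0894); 4t = 1.4084/0.0238313 ≈ 59.0986.
t ≈ 14.7747 years.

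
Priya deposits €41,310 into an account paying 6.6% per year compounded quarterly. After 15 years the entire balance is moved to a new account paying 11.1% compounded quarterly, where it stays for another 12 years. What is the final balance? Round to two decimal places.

€410,296.18

Phase 1: 41,310·(1 + 0.0165)^60 ≈ 110,280.3596.
Phase 2: 110,280.3596·(1 + 0.02775)^48 ≈ 410,296.1815.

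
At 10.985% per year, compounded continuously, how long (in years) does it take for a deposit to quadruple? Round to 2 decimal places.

12.62 years

e^(0.10985t) = 4, so 0.10985t = ln 4 ≈ 1.3863.
t ≈ 1.3863/0.10985 ≈ 12.6199.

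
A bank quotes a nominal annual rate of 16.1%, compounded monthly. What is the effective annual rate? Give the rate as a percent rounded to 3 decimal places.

17.343%

EAR = (1 + 16.1%/12)^12 − 1 = (1 + 0.0134167)^12 − 1.
(1 + 0.0134167)^12 ≈ 1.173428, so EAR ≈ 17.34282%.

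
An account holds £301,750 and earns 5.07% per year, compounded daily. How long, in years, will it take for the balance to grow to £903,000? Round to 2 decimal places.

21.62 years

(1 + 0.000138904)^(365t) = 903,000/301,750 = 2.9925.
365t·ln(1 + 0.000138904) = ln(2.9925); 365t = 1.0961/0.000138894 ≈ 7891.7739.
t ≈ 21.6213 years.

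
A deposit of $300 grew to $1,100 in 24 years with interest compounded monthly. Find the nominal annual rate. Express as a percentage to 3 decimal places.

5.426%

(1 + r/12)^288 = 1,100/300 = 3.66667.
1 + r/12 = 3.66667^(1/288) ≈ 1.004522, so r/12 ≈ 0.00452159.
r ≈ 12·0.00452159 = 5.42591%.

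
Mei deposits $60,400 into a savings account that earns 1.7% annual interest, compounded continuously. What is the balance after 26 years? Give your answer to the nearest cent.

A = P·e^(rt) = 60,400·e^(0.017·26) = 60,400·e^0.442.
e^0.442 ≈ 1.5558157404, so A ≈ 93,971.2707.

$93,971.27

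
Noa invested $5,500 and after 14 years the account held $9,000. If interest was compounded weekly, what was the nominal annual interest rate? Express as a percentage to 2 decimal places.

(1 + r/52)^728 = 9,000/5,500 = 1.63636.
1 + r/52 = 1.63636^(1/728) ≈ 1.000677, so r/52 ≈ 0.000676708.
r ≈ 52·0.000676708 = 3.51888%.

3.52%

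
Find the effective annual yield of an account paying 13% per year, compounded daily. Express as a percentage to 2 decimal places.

EAR = (1 + 13%/365)^365 − 1 = (1 + 0.000356164)^365 − 1.
(1 + 0.000356164)^365 ≈ 1.138802, so EAR ≈ 13.88020%.

13.88%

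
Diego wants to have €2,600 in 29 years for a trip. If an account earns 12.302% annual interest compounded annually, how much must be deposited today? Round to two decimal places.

€89.90

Growth factor = (1 + 0.12302)^29 ≈ 28.92259334.
P = 2,600/28.92259334 ≈ 89.8951.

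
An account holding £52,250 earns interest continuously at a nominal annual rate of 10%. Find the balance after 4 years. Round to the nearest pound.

A = P·e^(rt) = 52,250·e^(0.1·4) = 52,250·e^0.4.
e^0.4 ≈ 1.4918246976, so A ≈ 77,947.8405.

£77,948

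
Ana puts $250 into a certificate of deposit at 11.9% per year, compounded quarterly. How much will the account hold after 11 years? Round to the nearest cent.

$908.11

Growth factor = (1 + 0.02975)^44 ≈ 3.63244651.
A ≈ 250 × 3.63244651 ≈ 908.1116.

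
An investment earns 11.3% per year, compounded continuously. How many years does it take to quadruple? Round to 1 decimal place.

12.3 years

e^(0.113t) = 4, so 0.113t = ln 4 ≈ 1.3863.
t ≈ 1.3863/0.113 ≈ 12.2681.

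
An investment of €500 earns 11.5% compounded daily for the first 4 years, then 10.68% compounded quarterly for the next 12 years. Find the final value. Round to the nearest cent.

Phase 1: 500·(1 + 0.115/365)^1460 ≈ 791.9796.
Phase 2: 791.9796·(1 + 0.0267)^48 ≈ 2,805.4658.

€2,805.47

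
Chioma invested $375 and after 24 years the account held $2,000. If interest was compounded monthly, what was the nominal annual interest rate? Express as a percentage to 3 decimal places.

(1 + r/12)^288 = 2,000/375 = 5.33333.
1 + r/12 = 5.33333^(1/288) ≈ 1.005829, so r/12 ≈ 0.00582934.
r ≈ 12·0.00582934 = 6.99521%.

6.995%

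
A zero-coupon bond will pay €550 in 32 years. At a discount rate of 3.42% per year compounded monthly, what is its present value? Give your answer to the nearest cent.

Periodic rate = 3.42%/12 = 0.00285; 384 periods.
P = 550/(1 + 0.00285)^384 ≈ 550/2.98274327 ≈ 184.3940.

€184.39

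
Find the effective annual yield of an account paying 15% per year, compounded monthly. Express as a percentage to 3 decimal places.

One year is 12 periods at 0.0125 each: (1 + 0.0125)^12 ≈ 1.160755.
EAR = 1.160755 − 1 ≈ 16.07545%.

16.075%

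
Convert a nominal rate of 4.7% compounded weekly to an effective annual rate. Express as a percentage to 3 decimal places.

EAR = (1 + 4.7%/52)^52 − 1 = (1 + 0.000903846)^52 − 1.
(1 + 0.000903846)^52 ≈ 1.0481, so EAR ≈ 4.80998%.

4.810%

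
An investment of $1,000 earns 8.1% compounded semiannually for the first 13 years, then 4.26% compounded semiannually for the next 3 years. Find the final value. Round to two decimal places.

Phase 1: 1,000·(1 + 0.0405)^26 ≈ 2,807.3347.
Phase 2: 2,807.3347·(1 + 0.0213)^6 ≈ 3,185.7683.

$3,185.77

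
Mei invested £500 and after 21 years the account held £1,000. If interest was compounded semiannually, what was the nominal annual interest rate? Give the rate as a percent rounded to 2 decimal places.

(1 + r/2)^42 = 1,000/500 = 2.
1 + r/2 = 2^(1/42) ≈ 1.01664, so r/2 ≈ 0.0166404.
r ≈ 2·0.0166404 = 3.32809%.

3.33%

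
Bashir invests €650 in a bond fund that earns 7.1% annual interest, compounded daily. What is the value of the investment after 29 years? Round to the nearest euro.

Growth factor = (1 + 0.071/365)^10585 ≈ 7.836558468.
A ≈ 650 × 7.836558468 ≈ 5,093.7630.

€5,094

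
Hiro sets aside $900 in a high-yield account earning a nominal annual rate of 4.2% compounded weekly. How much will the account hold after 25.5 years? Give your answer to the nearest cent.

Growth factor = (1 + 0.042/52)^1326 ≈ 2.91703507.
A ≈ 900 × 2.91703507 ≈ 2,625.3316.

$2,625.33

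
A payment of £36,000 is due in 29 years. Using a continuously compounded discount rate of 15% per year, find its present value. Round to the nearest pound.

P = A·e^(−rt) = 36,000·e^(−4.35).
e^(−4.35) ≈ 0.01290681258, so P ≈ 464.6453.

£465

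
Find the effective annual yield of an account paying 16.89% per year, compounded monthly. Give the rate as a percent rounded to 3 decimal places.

One year is 12 periods at 0.014075 each: (1 + 0.014075)^12 ≈ 1.182608.
EAR = 1.182608 − 1 ≈ 18.26083%.

18.261%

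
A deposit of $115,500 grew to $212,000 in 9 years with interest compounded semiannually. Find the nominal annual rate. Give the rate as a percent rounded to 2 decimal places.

6.86%

The 18-period growth factor is 212,000/115,500 = 1.8355.
r/2 = 1.8355^(1/18) − 1 ≈ 0.0343154, so r ≈ 2·0.0343154 = 6.86308%.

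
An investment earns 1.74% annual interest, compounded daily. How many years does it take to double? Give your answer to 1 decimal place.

(1 + 0.0000476712)^(365t) = 2.
365t = ln 2 / ln(1 + 0.0000476712) ≈ 0.69315/4.76701e-05 ≈ 14540.5029.
t ≈ 39.8370.

39.8 years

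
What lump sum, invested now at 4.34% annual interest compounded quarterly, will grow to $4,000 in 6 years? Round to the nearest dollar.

$3,087

Growth factor = (1 + 0.01085)^24 ≈ 1.295630522.
P = 4,000/1.295630522 ≈ 3,087.2999.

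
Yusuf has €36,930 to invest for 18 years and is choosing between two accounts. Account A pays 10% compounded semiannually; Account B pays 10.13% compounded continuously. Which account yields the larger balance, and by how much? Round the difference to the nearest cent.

Account A growth factor: (1 + 0.05)^36 ≈ 5.79181613597; balance ≈ 213,891.7699.
Account B growth factor: e^(0.1013·18) = e^1.8234 ≈ 6.19287848242; balance ≈ 228,703.0024.
Account B is larger by 14,811.2325.

Account B, by €14,811.23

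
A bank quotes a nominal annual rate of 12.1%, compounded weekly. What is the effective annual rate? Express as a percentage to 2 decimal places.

EAR = (1 + 12.1%/52)^52 − 1 = (1 + 0.00232692)^52 − 1.
(1 + 0.00232692)^52 ≈ 1.128466, so EAR ≈ 12.84663%.

12.85%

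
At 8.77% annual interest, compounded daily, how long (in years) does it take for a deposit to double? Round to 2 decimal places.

(1 + 0.000240274)^(365t) = 2.
365t = ln 2 / ln(1 + 0.000240274) ≈ 0.69315/0.000240245 ≈ 2885.1666.
t ≈ 7.9046.

7.90 years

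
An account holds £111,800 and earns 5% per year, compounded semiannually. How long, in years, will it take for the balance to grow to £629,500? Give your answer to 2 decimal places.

34.99 years

We need (1 + 0.025)^(2t) = 5.6306, so 2t = ln 5.6306 / ln 1.025 ≈ 69.9891.
t ≈ 69.9891/2 = 34.9946 years.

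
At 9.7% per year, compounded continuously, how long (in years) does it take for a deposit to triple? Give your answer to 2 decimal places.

e^(0.097t) = 3, so 0.097t = ln 3 ≈ 1.0986.
t ≈ 1.0986/0.097 ≈ 11.3259.

11.33 years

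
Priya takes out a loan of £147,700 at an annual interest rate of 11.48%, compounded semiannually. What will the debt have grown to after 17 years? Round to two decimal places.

Growth factor = (1 + 0.0574)^34 ≈ 6.67016237596.
A ≈ 147,700 × 6.67016237596 ≈ 985,182.9829.

£985,182.98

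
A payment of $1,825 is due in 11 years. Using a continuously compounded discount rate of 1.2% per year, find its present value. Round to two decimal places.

P = A·e^(−rt) = 1,825·e^(−0.132).
e^(−0.132) ≈ 0.8763409951, so P ≈ 1,599.3223.

$1,599.32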